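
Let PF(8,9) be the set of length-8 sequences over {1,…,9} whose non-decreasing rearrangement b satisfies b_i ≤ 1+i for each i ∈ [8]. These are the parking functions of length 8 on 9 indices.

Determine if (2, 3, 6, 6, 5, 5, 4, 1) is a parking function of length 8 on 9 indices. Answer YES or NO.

YES

Order a: b = (1, 2, 3, 4, 5, 5, 6, 6).
  b_1=1 ≤ 2
  b_2=2 ≤ 3
  b_3=3 ≤ 4
  b_4=4 ≤ 5
  b_5=5 ≤ 6
  b_6=5 ≤ 7
  b_7=6 ≤ 8
  b_8=6 ≤ 9
All bounds hold ⇒ YES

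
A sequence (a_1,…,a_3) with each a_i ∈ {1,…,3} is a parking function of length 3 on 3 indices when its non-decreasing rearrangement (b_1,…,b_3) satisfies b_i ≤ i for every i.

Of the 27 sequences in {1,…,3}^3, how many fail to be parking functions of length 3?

#PF = 1·4^2 = 1 · 16 = 16
E.g. (2,3,3) → sorted (2,3,3): b_1=2>1, not a PF.
So 27 − 16 = 11 fail.

11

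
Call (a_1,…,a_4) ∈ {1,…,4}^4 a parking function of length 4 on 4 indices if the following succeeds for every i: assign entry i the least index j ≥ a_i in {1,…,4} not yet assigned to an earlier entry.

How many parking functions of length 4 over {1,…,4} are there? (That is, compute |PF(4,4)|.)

125

Count = (5−4)·5^(4−1) = 1 · 125 = 125 (Pollak)
Example (1,2,1,4) → sorted (1,1,2,4): b_i ≤ i ∀i, a PF.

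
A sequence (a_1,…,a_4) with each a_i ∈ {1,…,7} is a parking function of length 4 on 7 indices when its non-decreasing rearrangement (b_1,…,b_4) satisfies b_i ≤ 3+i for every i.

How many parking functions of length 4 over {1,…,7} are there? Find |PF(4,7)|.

2048

#PF = (7−4+1)·(7+1)^(4−1) = 4·512 = 2048 (Konheim–Weiss)
Check (6,1,4,2) → sorted (1,2,4,6): b_i ≤ 3+i ∀i, a PF.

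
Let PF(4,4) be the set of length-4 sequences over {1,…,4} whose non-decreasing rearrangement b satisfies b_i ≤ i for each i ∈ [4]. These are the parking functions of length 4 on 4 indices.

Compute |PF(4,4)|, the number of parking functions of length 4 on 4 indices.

125

Count = (4+1−4)·(4+1)^{4−1} = 1 · 125 = 125 (Pollak)
One tuple (2,4,2,1) → sorted (1,2,2,4): b_i ≤ i ∀i, a PF.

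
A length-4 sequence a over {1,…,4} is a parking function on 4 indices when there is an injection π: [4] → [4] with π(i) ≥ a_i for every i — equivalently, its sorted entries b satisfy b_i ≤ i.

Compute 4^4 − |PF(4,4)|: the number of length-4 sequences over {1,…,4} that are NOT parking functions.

131

#PF = (4+1−4)·(4+1)^{4−1} = 1 · 125 = 125 [KW]
E.g. (3,4,3,3) → sorted (3,3,3,4): b_1=3>1, not a PF.
4^4 − 125 = 256 − 125 = 131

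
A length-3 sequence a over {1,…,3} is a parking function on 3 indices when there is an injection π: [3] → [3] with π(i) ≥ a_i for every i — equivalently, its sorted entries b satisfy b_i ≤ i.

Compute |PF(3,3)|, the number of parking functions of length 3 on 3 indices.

Count = 1·4^2 = 1·16 = 16 (Pollak)
One tuple (2,1,2) → sorted (1,2,2): b_i ≤ i ∀i, a PF.

16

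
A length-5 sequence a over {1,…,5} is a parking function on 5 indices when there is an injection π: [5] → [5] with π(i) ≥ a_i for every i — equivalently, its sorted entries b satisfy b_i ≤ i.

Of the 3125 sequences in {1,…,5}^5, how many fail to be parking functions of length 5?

1829

|PF(5,5)| = (5+1−5)·(5+1)^{5−1} = 1 · 1296 = 1296 (Konheim–Weiss)
E.g. (5,5,3,5,5) → sorted (3,5,5,5,5): b_1=3>1, not a PF.
So 3125 − 1296 = 1829 fail.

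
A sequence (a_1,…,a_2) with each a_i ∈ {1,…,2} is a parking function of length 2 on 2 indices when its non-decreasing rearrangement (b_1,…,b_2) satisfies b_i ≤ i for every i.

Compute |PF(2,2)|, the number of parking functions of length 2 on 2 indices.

|PF(2,2)| = (2+1−2)·(2+1)^{2−1} = 1·3 = 3 (Konheim–Weiss)
Example (1,1) → sorted (1,1): b_i ≤ i ∀i, a PF.

3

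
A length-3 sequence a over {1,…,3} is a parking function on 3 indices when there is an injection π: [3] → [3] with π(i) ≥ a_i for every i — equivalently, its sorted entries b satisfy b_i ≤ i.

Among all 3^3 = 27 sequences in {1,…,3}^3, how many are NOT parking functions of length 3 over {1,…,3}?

11

|PF| = 1·4^2 = 1·16 = 16 (Konheim–Weiss)
One tuple (3,3,3) → sorted (3,3,3): b_1=3>1, not a PF.
So 27 − 16 = 11 fail.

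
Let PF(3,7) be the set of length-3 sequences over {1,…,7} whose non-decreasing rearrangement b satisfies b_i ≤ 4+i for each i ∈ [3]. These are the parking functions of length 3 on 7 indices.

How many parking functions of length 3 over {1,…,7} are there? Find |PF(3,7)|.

|PF| = (7+1−3)·(7+1)^{3−1} = 5 · 64 = 320 [KW]
One tuple (5,4,2) → sorted (2,4,5): b_i ≤ 4+i ∀i, a PF.

320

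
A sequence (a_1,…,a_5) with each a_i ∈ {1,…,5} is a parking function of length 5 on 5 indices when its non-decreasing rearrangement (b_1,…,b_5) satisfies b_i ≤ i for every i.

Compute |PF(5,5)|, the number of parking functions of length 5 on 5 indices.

#PF = 1·6^4 = 1 · 1296 = 1296 [KW]
Example (2,1,1,5,2) → sorted (1,1,2,2,5): b_i ≤ i ∀i, a PF.

1296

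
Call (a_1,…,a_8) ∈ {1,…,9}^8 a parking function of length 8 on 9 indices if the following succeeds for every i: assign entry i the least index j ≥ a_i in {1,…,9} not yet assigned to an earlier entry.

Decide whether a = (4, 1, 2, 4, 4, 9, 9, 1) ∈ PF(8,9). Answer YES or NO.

NO

Order a: b = (1, 1, 2, 4, 4, 4, 9, 9).
  b_1=1 ≤ 2
  b_2=1 ≤ 3
  b_3=2 ≤ 4
  b_4=4 ≤ 5
  b_5=4 ≤ 6
  b_6=4 ≤ 7
  b_7=9 > 8
  fails at i=7 ⇒ NO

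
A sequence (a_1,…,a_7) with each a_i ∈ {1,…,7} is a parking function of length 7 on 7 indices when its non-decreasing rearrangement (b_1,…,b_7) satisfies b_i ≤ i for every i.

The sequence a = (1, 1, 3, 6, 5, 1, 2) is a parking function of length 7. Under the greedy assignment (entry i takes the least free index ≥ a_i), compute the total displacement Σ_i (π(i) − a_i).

9

Σπ(i) = 1+…+7 = 28; Σa = 1+1+3+6+5+1+2 = 19; disp = 28−19 = 9.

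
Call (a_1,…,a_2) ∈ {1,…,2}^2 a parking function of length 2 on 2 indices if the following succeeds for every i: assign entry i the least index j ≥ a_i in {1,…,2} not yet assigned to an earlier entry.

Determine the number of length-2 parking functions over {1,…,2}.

|PF(2,2)| = (2+1−2)·(2+1)^{2−1} = 1 · 3 = 3 (Konheim–Weiss)
E.g. (2,1) → sorted (1,2): b_i ≤ i ∀i, a PF.

3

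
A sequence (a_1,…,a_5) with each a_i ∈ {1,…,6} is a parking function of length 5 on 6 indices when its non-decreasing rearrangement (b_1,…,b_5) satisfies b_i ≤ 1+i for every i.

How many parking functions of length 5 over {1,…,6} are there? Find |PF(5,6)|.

4802

#PF = (6−5+1)·(6+1)^(5−1) = 2×2401 = 4802 (Pollak)
Check (1,5,3,6,2) → sorted (1,2,3,5,6): b_i ≤ 1+i ∀i, a PF.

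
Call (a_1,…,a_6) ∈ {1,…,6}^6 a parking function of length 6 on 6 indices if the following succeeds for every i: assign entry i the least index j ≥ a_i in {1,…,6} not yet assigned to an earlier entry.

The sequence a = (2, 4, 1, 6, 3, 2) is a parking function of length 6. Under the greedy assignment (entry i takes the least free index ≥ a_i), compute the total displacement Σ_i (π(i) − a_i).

3

Σπ = 6·7/2 = 21 (π permutes [6]); Σa = 2+4+1+6+3+2 = 18; disp = 21−18 = 3.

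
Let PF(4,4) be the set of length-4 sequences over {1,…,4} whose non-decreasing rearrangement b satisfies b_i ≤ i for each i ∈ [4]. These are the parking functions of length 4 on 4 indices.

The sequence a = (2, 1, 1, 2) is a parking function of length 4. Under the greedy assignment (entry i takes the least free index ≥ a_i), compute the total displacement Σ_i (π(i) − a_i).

4

Σπ(i) = 1+…+4 = 10; Σa = 2+1+1+2 = 6; disp = 10−6 = 4.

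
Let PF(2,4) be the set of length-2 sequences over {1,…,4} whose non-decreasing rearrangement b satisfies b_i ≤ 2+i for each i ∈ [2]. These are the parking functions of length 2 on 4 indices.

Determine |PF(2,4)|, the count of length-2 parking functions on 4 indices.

15

|PF(2,4)| = (5−2)·5^(2−1) = 3×5 = 15
Check (1,1) → sorted (1,1): b_i ≤ 2+i ∀i, a PF.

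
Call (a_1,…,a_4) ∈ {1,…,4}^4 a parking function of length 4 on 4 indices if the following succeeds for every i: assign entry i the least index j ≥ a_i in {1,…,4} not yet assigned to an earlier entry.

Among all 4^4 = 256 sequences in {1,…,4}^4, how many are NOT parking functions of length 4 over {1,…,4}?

|PF(4,4)| = (4+1−4)·(4+1)^{4−1} = 1×125 = 125
Example (3,3,4,3) → sorted (3,3,3,4): b_1=3>1, not a PF.
4^4 − 125 = 256 − 125 = 131

131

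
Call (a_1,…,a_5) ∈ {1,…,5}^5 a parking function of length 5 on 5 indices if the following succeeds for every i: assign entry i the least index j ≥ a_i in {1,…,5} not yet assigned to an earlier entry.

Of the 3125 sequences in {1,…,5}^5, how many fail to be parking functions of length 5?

1829

Count = 1·6^4 = 1×1296 = 1296 [KW]
Example (4,4,4,4,4) → sorted (4,4,4,4,4): b_1=4>1, not a PF.
5^5 − 1296 = 3125 − 1296 = 1829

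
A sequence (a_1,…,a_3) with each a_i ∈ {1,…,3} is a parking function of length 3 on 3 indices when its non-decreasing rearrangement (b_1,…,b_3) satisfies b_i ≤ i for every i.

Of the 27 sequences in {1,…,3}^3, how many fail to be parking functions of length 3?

Count = (3+1−3)·(3+1)^{3−1} = 1·16 = 16 (Konheim–Weiss)
E.g. (2,2,2) → sorted (2,2,2): b_1=2>1, not a PF.
Total 27; non-PF = 27−16 = 11

11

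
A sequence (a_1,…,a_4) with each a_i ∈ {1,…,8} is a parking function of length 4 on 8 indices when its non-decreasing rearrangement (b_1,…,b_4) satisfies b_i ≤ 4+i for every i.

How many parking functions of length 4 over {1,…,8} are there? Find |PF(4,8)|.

3645

|PF(4,8)| = 5·9^3 = 5×729 = 3645 (Konheim–Weiss)
One tuple (7,6,3,4) → sorted (3,4,6,7): b_i ≤ 4+i ∀i, a PF.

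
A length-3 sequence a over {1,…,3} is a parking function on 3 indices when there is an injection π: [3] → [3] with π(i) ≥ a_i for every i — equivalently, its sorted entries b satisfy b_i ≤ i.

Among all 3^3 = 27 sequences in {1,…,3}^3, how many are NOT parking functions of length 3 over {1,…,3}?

#PF = (4−3)·4^(3−1) = 1 · 16 = 16 (Pollak)
E.g. (2,3,3) → sorted (2,3,3): b_1=2>1, not a PF.
So 27 − 16 = 11 fail.

11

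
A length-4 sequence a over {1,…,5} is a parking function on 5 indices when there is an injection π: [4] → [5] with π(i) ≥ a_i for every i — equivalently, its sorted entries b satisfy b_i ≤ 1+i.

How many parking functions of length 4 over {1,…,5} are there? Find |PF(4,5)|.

#PF = 2·6^3 = 2 · 216 = 432 (Pollak)
Example (2,3,3,3) → sorted (2,3,3,3): b_i ≤ 1+i ∀i, a PF.

432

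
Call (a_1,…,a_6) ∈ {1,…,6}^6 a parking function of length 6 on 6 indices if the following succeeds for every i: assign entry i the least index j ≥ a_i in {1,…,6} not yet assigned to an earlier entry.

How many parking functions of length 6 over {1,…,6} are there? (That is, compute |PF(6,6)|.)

16807

Count = (7−6)·7^(6−1) = 1·16807 = 16807 (Konheim–Weiss)
E.g. (2,1,5,3,3,2) → sorted (1,2,2,3,3,5): b_i ≤ i ∀i, a PF.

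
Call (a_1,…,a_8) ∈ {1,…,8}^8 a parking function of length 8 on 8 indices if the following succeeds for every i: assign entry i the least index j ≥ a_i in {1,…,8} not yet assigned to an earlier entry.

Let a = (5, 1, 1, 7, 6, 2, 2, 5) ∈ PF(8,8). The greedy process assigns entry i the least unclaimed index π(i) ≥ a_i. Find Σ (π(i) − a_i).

7

Σπ = 8·9/2 = 36 (π permutes [8]); Σa = 5+1+1+7+6+2+2+5 = 29; disp = 36−29 = 7.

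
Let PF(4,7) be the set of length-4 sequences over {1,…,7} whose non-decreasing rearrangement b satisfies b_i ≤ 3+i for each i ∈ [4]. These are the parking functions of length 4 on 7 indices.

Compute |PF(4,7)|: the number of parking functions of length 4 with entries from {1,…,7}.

|PF| = (7−4+1)·(7+1)^(4−1) = 4×512 = 2048
Example (4,2,5,3) → sorted (2,3,4,5): b_i ≤ 3+i ∀i, a PF.

2048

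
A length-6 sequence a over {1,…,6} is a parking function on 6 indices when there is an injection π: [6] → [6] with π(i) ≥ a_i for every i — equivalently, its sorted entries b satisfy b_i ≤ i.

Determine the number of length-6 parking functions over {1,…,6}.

#PF = (7−6)·7^(6−1) = 1 · 16807 = 16807
One tuple (1,1,3,2,2,2) → sorted (1,1,2,2,2,3): b_i ≤ i ∀i, a PF.

16807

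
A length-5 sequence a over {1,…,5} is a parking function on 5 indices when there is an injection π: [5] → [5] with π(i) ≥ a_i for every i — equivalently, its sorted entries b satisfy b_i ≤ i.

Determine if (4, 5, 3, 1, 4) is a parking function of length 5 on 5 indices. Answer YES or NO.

Sorted: b = (1, 3, 4, 4, 5).
  b_1=1 ≤ 1
  b_2=3 > 2
  fails at i=2 ⇒ NO

NO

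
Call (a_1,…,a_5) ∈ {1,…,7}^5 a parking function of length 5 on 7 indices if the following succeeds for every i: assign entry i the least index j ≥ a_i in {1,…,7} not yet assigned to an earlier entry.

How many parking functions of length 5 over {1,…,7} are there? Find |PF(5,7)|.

|PF(5,7)| = (7−5+1)·(7+1)^(5−1) = 3·4096 = 12288
Example (2,1,1,1,2) → sorted (1,1,1,2,2): b_i ≤ 2+i ∀i, a PF.

12288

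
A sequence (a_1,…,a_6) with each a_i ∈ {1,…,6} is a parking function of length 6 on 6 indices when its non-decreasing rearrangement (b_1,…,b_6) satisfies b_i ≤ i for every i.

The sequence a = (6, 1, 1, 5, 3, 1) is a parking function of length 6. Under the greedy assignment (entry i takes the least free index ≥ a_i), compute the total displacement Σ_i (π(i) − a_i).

4

Σπ = 6·7/2 = 21 (π permutes [6]); Σa = 6+1+1+5+3+1 = 17; disp = 21−17 = 4.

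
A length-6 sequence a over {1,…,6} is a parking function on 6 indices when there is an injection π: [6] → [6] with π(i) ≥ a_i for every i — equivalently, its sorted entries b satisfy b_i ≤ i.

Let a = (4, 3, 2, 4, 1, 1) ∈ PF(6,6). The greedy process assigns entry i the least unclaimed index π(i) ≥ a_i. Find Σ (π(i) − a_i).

6

Σπ(i) = 1+…+6 = 21; Σa = 4+3+2+4+1+1 = 15; disp = 21−15 = 6.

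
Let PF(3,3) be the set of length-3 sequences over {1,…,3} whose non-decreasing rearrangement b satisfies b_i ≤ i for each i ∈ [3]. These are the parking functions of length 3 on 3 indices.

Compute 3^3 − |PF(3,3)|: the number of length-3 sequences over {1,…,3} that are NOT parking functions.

11

#PF = (3−3+1)·(3+1)^(3−1) = 1·16 = 16 (Konheim–Weiss)
Check (3,3,3) → sorted (3,3,3): b_1=3>1, not a PF.
3^3 − 16 = 27 − 16 = 11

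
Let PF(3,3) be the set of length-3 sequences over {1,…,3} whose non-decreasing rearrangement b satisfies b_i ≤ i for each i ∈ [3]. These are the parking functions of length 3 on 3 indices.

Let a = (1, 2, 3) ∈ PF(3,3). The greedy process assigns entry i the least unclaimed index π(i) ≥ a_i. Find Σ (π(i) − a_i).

0

Σπ(i) = 1+…+3 = 6; Σa = 1+2+3 = 6; disp = 6−6 = 0.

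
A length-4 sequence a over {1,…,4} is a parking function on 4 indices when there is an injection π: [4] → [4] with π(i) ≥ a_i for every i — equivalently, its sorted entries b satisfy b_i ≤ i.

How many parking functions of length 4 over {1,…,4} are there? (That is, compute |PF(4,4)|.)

Count = 1·5^3 = 1×125 = 125 (Konheim–Weiss)
Example (3,3,1,2) → sorted (1,2,3,3): b_i ≤ i ∀i, a PF.

125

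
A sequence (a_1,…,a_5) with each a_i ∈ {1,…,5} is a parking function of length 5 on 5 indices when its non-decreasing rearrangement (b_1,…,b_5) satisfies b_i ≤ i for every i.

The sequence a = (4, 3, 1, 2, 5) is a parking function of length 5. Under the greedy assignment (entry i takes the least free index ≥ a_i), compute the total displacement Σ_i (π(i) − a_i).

0

Σπ = 15 ({1..5} each once); Σa = 4+3+1+2+5 = 15; disp = 15−15 = 0.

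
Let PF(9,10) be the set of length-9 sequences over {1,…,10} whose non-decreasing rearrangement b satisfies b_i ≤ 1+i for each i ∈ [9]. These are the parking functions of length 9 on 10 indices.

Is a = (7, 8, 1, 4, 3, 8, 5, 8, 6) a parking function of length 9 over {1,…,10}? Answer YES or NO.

YES

Rearranged: b = (1, 3, 4, 5, 6, 7, 8, 8, 8).
  b_1=1 ≤ 2
  b_2=3 ≤ 3
  b_3=4 ≤ 4
  b_4=5 ≤ 5
  b_5=6 ≤ 6
  b_6=7 ≤ 7
  b_7=8 ≤ 8
  b_8=8 ≤ 9
  b_9=8 ≤ 10
All bounds hold ⇒ YES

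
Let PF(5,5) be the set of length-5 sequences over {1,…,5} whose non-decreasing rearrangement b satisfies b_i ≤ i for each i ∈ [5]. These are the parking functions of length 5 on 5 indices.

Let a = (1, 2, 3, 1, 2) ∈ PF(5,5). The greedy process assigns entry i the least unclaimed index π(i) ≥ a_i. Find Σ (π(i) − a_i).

6

Σπ(i) = 1+…+5 = 15; Σa = 1+2+3+1+2 = 9; disp = 15−9 = 6.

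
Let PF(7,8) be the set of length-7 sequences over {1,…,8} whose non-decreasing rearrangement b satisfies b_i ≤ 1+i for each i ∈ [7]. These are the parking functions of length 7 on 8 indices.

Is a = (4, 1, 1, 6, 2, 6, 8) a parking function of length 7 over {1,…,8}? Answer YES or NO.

Sorted: b = (1, 1, 2, 4, 6, 6, 8).
  b_1=1 ≤ 2
  b_2=1 ≤ 3
  b_3=2 ≤ 4
  b_4=4 ≤ 5
  b_5=6 ≤ 6
  b_6=6 ≤ 7
  b_7=8 ≤ 8
All bounds hold ⇒ YES

YES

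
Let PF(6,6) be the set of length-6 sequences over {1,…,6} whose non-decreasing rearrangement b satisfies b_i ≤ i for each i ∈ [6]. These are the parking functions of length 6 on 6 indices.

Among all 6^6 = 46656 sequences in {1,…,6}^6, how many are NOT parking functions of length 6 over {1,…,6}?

29849

|PF| = 1·7^5 = 1·16807 = 16807 [KW]
One tuple (5,3,6,6,5,4) → sorted (3,4,5,5,6,6): b_1=3>1, not a PF.
So 46656 − 16807 = 29849 fail.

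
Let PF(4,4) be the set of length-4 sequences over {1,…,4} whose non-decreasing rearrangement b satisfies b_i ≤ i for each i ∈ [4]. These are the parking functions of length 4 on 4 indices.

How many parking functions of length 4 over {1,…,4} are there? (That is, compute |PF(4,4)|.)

125

|PF(4,4)| = (4−4+1)·(4+1)^(4−1) = 1×125 = 125 (Pollak)
One tuple (4,1,2,3) → sorted (1,2,3,4): b_i ≤ i ∀i, a PF.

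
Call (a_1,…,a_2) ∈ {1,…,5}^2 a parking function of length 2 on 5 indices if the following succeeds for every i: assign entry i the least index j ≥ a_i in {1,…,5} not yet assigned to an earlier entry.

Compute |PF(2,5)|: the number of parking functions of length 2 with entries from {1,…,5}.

|PF(2,5)| = (5−2+1)·(5+1)^(2−1) = 4·6 = 24 (Konheim–Weiss)
E.g. (3,5) → sorted (3,5): b_i ≤ 3+i ∀i, a PF.

24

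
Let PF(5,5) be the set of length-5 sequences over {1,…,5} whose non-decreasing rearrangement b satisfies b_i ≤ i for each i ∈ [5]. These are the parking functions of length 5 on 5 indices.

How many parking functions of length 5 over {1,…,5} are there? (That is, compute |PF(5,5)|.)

Count = (6−5)·6^(5−1) = 1×1296 = 1296 (Pollak)
E.g. (5,3,2,1,4) → sorted (1,2,3,4,5): b_i ≤ i ∀i, a PF.

1296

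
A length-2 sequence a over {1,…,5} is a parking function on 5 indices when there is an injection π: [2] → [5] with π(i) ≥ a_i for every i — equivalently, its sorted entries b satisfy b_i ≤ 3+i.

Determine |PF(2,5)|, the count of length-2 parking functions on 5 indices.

24

|PF(2,5)| = 4·6^1 = 4 · 6 = 24 (Konheim–Weiss)
One tuple (3,5) → sorted (3,5): b_i ≤ 3+i ∀i, a PF.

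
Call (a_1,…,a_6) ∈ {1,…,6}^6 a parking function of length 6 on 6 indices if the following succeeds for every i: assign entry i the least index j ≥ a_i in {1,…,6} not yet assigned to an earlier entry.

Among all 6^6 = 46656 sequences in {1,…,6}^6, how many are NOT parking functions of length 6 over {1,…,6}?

Count = (6−6+1)·(6+1)^(6−1) = 1×16807 = 16807 (Pollak)
Example (3,4,6,3,4,2) → sorted (2,3,3,4,4,6): b_1=2>1, not a PF.
So 46656 − 16807 = 29849 fail.

29849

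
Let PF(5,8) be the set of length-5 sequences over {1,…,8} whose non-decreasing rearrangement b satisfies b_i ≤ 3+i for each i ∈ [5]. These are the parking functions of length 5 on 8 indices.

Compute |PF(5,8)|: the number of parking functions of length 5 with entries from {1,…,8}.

#PF = (8−5+1)·(8+1)^(5−1) = 4×6561 = 26244 (Konheim–Weiss)
Example (3,6,3,1,3) → sorted (1,3,3,3,6): b_i ≤ 3+i ∀i, a PF.

26244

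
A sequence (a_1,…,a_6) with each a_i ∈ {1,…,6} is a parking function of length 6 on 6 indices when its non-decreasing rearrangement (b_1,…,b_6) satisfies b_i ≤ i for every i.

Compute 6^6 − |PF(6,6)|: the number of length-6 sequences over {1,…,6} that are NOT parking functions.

|PF(6,6)| = 1·7^5 = 1·16807 = 16807 (Pollak)
E.g. (6,6,6,1,2,4) → sorted (1,2,4,6,6,6): b_3=4>3, not a PF.
6^6 − 16807 = 46656 − 16807 = 29849

29849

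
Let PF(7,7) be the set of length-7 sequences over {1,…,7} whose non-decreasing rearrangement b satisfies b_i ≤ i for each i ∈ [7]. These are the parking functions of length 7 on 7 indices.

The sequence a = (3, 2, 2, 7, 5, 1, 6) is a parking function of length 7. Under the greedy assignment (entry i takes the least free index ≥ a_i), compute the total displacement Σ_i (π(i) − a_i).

Σπ = 28 ({1..7} each once); Σa = 3+2+2+7+5+1+6 = 26; disp = 28−26 = 2.

2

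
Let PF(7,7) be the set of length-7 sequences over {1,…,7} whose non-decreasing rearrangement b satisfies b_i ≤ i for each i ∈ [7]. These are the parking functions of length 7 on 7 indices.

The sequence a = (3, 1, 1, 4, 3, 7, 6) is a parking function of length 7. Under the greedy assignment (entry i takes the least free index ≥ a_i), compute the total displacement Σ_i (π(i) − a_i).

3

Σπ = 28 ({1..7} each once); Σa = 3+1+1+4+3+7+6 = 25; disp = 28−25 = 3.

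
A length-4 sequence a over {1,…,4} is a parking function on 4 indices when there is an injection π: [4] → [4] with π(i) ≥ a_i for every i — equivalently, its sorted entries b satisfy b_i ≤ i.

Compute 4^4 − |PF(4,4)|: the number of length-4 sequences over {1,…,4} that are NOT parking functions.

131

Count = (4−4+1)·(4+1)^(4−1) = 1 · 125 = 125 (Konheim–Weiss)
Example (4,4,3,1) → sorted (1,3,4,4): b_2=3>2, not a PF.
4^4 − 125 = 256 − 125 = 131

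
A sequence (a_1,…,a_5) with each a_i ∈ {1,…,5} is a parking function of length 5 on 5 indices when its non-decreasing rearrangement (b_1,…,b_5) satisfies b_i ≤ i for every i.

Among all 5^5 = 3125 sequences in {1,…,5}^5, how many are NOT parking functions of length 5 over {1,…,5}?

#PF = (5−5+1)·(5+1)^(5−1) = 1 · 1296 = 1296 (Pollak)
One tuple (3,3,3,3,3) → sorted (3,3,3,3,3): b_1=3>1, not a PF.
Total 3125; non-PF = 3125−1296 = 1829

1829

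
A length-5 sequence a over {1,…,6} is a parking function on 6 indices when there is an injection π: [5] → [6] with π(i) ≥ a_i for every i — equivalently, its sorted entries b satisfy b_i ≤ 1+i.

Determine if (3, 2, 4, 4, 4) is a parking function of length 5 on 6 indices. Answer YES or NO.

YES

Sorted: b = (2, 3, 4, 4, 4).
  b_1=2 ≤ 2
  b_2=3 ≤ 3
  b_3=4 ≤ 4
  b_4=4 ≤ 5
  b_5=4 ≤ 6
All bounds hold ⇒ YES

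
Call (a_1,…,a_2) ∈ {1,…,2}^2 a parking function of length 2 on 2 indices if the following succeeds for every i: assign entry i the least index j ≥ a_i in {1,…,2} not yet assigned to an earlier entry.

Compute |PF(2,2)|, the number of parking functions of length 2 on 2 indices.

|PF(2,2)| = (3−2)·3^(2−1) = 1×3 = 3 [KW]
Check (1,1) → sorted (1,1): b_i ≤ i ∀i, a PF.

3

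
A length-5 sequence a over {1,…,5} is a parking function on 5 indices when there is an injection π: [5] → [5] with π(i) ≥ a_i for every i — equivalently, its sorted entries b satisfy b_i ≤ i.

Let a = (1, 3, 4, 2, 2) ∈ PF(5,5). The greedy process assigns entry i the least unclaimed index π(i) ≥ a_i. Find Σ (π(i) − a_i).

Σπ(i) = 1+…+5 = 15; Σa = 1+3+4+2+2 = 12; disp = 15−12 = 3.

3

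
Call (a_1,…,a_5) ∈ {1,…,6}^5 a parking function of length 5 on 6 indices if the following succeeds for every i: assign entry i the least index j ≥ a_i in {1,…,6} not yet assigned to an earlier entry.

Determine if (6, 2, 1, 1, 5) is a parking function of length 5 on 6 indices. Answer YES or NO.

Rearranged: b = (1, 1, 2, 5, 6).
  b_1=1 ≤ 2
  b_2=1 ≤ 3
  b_3=2 ≤ 4
  b_4=5 ≤ 5
  b_5=6 ≤ 6
All bounds hold ⇒ YES

YES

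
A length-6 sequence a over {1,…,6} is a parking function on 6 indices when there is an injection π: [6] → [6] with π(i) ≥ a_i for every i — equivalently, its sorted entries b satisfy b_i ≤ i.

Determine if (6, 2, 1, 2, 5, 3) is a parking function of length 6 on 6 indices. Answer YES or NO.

Sorted: b = (1, 2, 2, 3, 5, 6).
  b_1=1 ≤ 1
  b_2=2 ≤ 2
  b_3=2 ≤ 3
  b_4=3 ≤ 4
  b_5=5 ≤ 5
  b_6=6 ≤ 6
All bounds hold ⇒ YES

YES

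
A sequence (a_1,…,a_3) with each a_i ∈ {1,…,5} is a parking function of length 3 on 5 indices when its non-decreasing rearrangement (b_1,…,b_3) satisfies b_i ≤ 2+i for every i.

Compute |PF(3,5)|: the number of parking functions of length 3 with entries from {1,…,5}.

108

|PF| = (5−3+1)·(5+1)^(3−1) = 3·36 = 108 (Pollak)
E.g. (2,3,3) → sorted (2,3,3): b_i ≤ 2+i ∀i, a PF.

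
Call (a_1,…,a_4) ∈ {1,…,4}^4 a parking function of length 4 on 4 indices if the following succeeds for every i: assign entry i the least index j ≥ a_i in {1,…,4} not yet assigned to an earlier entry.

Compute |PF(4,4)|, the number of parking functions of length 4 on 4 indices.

125

#PF = (4−4+1)·(4+1)^(4−1) = 1 · 125 = 125 [KW]
E.g. (4,2,1,1) → sorted (1,1,2,4): b_i ≤ i ∀i, a PF.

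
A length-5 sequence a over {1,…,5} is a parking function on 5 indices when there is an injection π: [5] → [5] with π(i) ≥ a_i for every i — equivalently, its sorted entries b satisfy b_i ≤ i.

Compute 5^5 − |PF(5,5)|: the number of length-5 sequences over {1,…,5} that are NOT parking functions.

|PF(5,5)| = (5+1−5)·(5+1)^{5−1} = 1 · 1296 = 1296 [KW]
E.g. (4,5,5,3,5) → sorted (3,4,5,5,5): b_1=3>1, not a PF.
Total 3125; non-PF = 3125−1296 = 1829

1829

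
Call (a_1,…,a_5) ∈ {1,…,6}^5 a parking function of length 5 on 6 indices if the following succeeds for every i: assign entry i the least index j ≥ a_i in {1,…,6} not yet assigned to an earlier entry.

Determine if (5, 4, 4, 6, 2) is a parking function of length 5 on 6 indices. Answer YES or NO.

NO

Sorted: b = (2, 4, 4, 5, 6).
  b_1=2 ≤ 2
  b_2=4 > 3
  fails at i=2 ⇒ NO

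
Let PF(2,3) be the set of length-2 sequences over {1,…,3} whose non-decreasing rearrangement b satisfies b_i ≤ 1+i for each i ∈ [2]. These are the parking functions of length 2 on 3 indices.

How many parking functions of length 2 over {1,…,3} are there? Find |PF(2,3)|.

#PF = (4−2)·4^(2−1) = 2 · 4 = 8 (Konheim–Weiss)
Example (3,2) → sorted (2,3): b_i ≤ 1+i ∀i, a PF.

8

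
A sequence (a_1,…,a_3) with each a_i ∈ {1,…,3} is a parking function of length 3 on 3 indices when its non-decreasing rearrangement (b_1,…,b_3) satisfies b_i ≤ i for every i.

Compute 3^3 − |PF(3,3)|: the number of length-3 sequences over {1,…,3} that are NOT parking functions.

11

Count = 1·4^2 = 1×16 = 16 (Pollak)
E.g. (2,3,3) → sorted (2,3,3): b_1=2>1, not a PF.
Total 27; non-PF = 27−16 = 11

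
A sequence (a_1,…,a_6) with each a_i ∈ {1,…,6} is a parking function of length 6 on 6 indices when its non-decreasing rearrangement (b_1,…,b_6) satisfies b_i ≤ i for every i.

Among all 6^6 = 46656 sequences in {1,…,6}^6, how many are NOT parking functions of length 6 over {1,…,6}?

|PF| = (6−6+1)·(6+1)^(6−1) = 1·16807 = 16807 (Pollak)
One tuple (4,4,5,4,6,3) → sorted (3,4,4,4,5,6): b_1=3>1, not a PF.
So 46656 − 16807 = 29849 fail.

29849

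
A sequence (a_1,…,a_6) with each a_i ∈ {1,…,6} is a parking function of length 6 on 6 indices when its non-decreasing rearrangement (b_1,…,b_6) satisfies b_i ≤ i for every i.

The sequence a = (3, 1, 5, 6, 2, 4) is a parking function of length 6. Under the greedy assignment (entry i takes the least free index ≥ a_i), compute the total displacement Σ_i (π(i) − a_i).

0

Σπ = 21 ({1..6} each once); Σa = 3+1+5+6+2+4 = 21; disp = 21−21 = 0.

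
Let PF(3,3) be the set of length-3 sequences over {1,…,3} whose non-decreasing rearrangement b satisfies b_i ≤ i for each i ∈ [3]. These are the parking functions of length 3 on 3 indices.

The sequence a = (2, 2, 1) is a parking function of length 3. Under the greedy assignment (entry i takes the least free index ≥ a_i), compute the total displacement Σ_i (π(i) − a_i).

1

Σπ(i) = 1+…+3 = 6; Σa = 2+2+1 = 5; disp = 6−5 = 1.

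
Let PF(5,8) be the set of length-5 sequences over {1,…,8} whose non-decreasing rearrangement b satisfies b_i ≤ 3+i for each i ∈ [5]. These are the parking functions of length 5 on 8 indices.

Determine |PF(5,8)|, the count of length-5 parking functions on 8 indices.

26244

#PF = (8−5+1)·(8+1)^(5−1) = 4 · 6561 = 26244
One tuple (4,5,1,7,6) → sorted (1,4,5,6,7): b_i ≤ 3+i ∀i, a PF.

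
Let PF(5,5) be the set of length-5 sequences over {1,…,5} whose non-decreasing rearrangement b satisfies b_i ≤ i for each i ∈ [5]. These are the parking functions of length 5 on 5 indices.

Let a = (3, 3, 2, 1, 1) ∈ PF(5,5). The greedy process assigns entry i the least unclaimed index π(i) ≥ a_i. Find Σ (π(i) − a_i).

Σπ = 15 ({1..5} each once); Σa = 3+3+2+1+1 = 10; disp = 15−10 = 5.

5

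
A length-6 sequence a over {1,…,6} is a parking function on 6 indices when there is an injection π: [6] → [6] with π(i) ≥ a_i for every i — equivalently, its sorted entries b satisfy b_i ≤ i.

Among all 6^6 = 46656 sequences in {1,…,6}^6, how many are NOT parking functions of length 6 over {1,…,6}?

29849

#PF = 1·7^5 = 1×16807 = 16807 [KW]
E.g. (2,2,3,5,6,6) → sorted (2,2,3,5,6,6): b_1=2>1, not a PF.
6^6 − 16807 = 46656 − 16807 = 29849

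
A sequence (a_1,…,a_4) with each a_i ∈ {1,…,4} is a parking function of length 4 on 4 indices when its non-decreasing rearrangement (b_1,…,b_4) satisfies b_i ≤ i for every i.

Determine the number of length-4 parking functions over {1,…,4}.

125

#PF = (4−4+1)·(4+1)^(4−1) = 1 · 125 = 125 (Konheim–Weiss)
Example (1,2,3,2) → sorted (1,2,2,3): b_i ≤ i ∀i, a PF.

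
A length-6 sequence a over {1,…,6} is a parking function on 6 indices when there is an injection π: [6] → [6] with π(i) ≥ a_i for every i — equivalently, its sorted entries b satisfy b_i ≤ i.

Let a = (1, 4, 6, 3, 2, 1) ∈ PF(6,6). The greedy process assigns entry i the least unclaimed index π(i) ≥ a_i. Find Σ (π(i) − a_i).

4

Σπ(i) = 1+…+6 = 21; Σa = 1+4+6+3+2+1 = 17; disp = 21−17 = 4.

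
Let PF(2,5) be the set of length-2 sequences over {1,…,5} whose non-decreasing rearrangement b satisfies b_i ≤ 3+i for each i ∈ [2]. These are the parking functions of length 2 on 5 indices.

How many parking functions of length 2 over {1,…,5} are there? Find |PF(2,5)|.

|PF| = (5−2+1)·(5+1)^(2−1) = 4 · 6 = 24 (Pollak)
One tuple (2,4) → sorted (2,4): b_i ≤ 3+i ∀i, a PF.

24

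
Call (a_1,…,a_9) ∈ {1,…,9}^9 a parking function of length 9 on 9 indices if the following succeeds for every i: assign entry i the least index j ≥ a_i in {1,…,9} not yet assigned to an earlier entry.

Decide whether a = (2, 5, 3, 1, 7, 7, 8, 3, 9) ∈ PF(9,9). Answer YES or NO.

NO

Rearranged: b = (1, 2, 3, 3, 5, 7, 7, 8, 9).
  b_1=1 ≤ 1
  b_2=2 ≤ 2
  b_3=3 ≤ 3
  b_4=3 ≤ 4
  b_5=5 ≤ 5
  b_6=7 > 6
  fails at i=6 ⇒ NO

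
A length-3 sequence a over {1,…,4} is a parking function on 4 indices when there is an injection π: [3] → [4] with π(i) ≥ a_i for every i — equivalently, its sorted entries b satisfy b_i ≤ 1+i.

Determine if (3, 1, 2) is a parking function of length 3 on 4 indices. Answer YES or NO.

YES

Order a: b = (1, 2, 3).
  b_1=1 ≤ 2
  b_2=2 ≤ 3
  b_3=3 ≤ 4
All bounds hold ⇒ YES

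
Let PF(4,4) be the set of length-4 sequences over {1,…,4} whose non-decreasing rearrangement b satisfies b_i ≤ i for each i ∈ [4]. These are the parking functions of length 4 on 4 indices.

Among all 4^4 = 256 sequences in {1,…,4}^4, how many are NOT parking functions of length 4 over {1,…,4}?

Count = (4+1−4)·(4+1)^{4−1} = 1 · 125 = 125 (Konheim–Weiss)
Check (3,4,4,4) → sorted (3,4,4,4): b_1=3>1, not a PF.
So 256 − 125 = 131 fail.

131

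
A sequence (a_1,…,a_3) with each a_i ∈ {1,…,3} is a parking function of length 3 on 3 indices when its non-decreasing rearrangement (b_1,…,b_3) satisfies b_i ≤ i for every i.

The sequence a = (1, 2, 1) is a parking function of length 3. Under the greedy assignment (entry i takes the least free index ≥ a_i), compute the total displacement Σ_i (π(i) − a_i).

2

Σπ = 6 ({1..3} each once); Σa = 1+2+1 = 4; disp = 6−4 = 2.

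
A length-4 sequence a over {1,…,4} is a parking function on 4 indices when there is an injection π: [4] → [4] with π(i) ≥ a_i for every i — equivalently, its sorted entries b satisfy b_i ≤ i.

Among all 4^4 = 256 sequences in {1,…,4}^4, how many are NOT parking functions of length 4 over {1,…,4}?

|PF(4,4)| = (4+1−4)·(4+1)^{4−1} = 1×125 = 125 [KW]
E.g. (2,4,4,3) → sorted (2,3,4,4): b_1=2>1, not a PF.
4^4 − 125 = 256 − 125 = 131

131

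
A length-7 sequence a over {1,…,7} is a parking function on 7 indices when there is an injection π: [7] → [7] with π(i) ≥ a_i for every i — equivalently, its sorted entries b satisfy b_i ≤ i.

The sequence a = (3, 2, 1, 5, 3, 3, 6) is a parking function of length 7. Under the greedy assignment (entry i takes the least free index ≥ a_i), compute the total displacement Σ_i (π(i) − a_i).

5

Σπ = 7·8/2 = 28 (π permutes [7]); Σa = 3+2+1+5+3+3+6 = 23; disp = 28−23 = 5.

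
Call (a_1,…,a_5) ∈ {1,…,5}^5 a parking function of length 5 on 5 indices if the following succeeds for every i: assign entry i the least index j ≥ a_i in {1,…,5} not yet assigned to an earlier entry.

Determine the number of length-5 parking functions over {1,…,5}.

1296

|PF| = 1·6^4 = 1·1296 = 1296
One tuple (4,3,1,2,4) → sorted (1,2,3,4,4): b_i ≤ i ∀i, a PF.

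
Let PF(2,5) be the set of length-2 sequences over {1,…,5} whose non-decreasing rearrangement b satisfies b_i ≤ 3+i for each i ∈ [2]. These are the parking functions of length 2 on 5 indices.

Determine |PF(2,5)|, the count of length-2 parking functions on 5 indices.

|PF| = (5−2+1)·(5+1)^(2−1) = 4 · 6 = 24 (Pollak)
E.g. (1,5) → sorted (1,5): b_i ≤ 3+i ∀i, a PF.

24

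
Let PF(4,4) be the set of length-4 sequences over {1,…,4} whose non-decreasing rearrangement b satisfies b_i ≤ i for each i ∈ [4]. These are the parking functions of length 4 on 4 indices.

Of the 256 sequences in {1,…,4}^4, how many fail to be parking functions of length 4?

|PF| = 1·5^3 = 1 · 125 = 125 [KW]
One tuple (4,4,4,4) → sorted (4,4,4,4): b_1=4>1, not a PF.
Total 256; non-PF = 256−125 = 131

131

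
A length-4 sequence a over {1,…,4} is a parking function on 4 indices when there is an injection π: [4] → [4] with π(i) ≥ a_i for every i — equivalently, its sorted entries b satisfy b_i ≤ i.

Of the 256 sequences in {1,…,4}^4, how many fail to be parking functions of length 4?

131

#PF = (5−4)·5^(4−1) = 1 · 125 = 125 (Konheim–Weiss)
Example (4,3,2,2) → sorted (2,2,3,4): b_1=2>1, not a PF.
So 256 − 125 = 131 fail.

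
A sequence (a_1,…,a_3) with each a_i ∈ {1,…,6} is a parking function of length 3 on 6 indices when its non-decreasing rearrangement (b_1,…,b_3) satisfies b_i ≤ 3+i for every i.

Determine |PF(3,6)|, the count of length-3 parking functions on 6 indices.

196

#PF = (7−3)·7^(3−1) = 4·49 = 196 (Konheim–Weiss)
Check (4,5,5) → sorted (4,5,5): b_i ≤ 3+i ∀i, a PF.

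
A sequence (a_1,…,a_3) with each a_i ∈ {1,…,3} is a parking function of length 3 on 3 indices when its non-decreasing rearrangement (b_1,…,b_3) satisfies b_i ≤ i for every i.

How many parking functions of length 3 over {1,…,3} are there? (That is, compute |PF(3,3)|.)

16

|PF(3,3)| = 1·4^2 = 1 · 16 = 16 (Pollak)
Example (2,1,1) → sorted (1,1,2): b_i ≤ i ∀i, a PF.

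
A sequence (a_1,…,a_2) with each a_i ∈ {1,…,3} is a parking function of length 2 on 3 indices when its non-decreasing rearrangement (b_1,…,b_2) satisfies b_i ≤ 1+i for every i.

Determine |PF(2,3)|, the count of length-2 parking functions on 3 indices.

8

#PF = (4−2)·4^(2−1) = 2×4 = 8 [KW]
E.g. (1,1) → sorted (1,1): b_i ≤ 1+i ∀i, a PF.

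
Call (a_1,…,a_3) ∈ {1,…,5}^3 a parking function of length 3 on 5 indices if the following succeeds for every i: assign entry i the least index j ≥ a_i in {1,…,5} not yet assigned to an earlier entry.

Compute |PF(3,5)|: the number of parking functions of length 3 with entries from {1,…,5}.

108

#PF = (5+1−3)·(5+1)^{3−1} = 3×36 = 108 [KW]
One tuple (1,2,4) → sorted (1,2,4): b_i ≤ 2+i ∀i, a PF.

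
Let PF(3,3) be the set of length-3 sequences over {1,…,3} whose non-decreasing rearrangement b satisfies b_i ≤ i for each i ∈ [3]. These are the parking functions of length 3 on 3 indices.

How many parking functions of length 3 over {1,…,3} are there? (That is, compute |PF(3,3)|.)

16

Count = (3−3+1)·(3+1)^(3−1) = 1×16 = 16 (Konheim–Weiss)
One tuple (2,2,1) → sorted (1,2,2): b_i ≤ i ∀i, a PF.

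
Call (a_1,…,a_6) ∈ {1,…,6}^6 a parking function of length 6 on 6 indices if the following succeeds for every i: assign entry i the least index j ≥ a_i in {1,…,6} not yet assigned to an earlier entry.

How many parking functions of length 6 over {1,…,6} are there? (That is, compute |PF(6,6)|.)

16807

|PF| = (7−6)·7^(6−1) = 1 · 16807 = 16807 [KW]
E.g. (1,2,6,2,3,2) → sorted (1,2,2,2,3,6): b_i ≤ i ∀i, a PF.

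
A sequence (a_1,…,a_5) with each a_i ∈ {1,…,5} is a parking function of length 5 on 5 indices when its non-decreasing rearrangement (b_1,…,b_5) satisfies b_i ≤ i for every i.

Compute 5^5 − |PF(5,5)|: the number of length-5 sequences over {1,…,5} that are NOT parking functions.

1829

#PF = (6−5)·6^(5−1) = 1·1296 = 1296 (Konheim–Weiss)
One tuple (4,5,4,5,2) → sorted (2,4,4,5,5): b_1=2>1, not a PF.
So 3125 − 1296 = 1829 fail.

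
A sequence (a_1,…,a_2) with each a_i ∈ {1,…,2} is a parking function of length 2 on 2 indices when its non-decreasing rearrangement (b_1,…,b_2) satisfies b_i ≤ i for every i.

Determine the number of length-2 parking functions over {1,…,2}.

3

#PF = (2+1−2)·(2+1)^{2−1} = 1×3 = 3 (Pollak)
Example (2,1) → sorted (1,2): b_i ≤ i ∀i, a PF.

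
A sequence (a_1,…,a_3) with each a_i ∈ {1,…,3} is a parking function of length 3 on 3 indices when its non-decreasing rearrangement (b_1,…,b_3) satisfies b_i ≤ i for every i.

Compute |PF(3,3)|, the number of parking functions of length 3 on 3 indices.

16

#PF = (3−3+1)·(3+1)^(3−1) = 1·16 = 16 (Konheim–Weiss)
One tuple (2,1,3) → sorted (1,2,3): b_i ≤ i ∀i, a PF.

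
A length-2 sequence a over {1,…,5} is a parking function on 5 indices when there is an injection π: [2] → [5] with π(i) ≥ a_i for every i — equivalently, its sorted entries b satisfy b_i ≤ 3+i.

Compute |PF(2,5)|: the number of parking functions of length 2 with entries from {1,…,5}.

24

Count = 4·6^1 = 4·6 = 24 (Pollak)
One tuple (5,3) → sorted (3,5): b_i ≤ 3+i ∀i, a PF.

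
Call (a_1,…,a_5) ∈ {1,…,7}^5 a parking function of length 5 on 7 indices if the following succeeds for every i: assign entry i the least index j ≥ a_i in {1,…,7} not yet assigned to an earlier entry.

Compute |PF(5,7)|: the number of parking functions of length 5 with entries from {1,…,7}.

12288

#PF = (8−5)·8^(5−1) = 3·4096 = 12288
E.g. (3,7,5,3,6) → sorted (3,3,5,6,7): b_i ≤ 2+i ∀i, a PF.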